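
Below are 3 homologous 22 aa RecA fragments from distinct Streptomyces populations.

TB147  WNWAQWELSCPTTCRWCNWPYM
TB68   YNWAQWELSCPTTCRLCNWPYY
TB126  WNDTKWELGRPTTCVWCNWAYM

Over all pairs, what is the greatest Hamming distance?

10

Pairwise Hamming distances:
  TB147 vs TB68: 3
  TB147 vs TB126: 7
  TB68 vs TB126: 10
The largest is 10, between TB68 and TB126.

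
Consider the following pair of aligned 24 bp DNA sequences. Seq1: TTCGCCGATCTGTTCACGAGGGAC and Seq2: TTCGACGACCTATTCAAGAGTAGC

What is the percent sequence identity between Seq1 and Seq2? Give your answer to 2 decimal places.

The sequences differ at positions 5 (C/A), 9 (T/C), 12 (G/A), 17 (C/A), 21 (G/T), 22 (G/A), 23 (A/G).
17 of the 24 sites match, so the percent identity is 17/24 × 100 = 70.83%.

70.83%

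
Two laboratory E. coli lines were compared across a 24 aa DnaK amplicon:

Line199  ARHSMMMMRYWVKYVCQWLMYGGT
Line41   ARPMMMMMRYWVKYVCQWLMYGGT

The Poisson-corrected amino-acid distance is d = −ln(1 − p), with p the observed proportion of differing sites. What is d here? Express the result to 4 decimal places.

0.0870

Differing sites — 3:H/P; 4:S/M.
p = 2/24 = 0.083333.
d = −ln(1 − 0.083333) = −ln(0.916667) = 0.0870.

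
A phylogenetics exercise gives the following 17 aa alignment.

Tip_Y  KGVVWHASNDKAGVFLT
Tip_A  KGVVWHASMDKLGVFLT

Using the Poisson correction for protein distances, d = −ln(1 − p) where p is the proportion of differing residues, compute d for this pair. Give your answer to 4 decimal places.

Mismatches occur at site 9 (N↔M), site 12 (A↔L).
p = 2/17 = 0.117647.
d = −ln(1 − 0.117647) = −ln(0.882353) = 0.1252.

0.1252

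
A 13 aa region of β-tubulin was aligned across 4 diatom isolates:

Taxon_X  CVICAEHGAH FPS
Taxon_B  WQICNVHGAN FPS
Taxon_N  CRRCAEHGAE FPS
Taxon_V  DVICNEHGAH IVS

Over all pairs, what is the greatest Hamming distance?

Pairwise Hamming distances:
  Taxon_X vs Taxon_B: 5
  Taxon_X vs Taxon_N: 3
  Taxon_X vs Taxon_V: 4
  Taxon_B vs Taxon_N: 6
  Taxon_B vs Taxon_V: 6
  Taxon_N vs Taxon_V: 7
The largest is 7, between Taxon_N and Taxon_V.

7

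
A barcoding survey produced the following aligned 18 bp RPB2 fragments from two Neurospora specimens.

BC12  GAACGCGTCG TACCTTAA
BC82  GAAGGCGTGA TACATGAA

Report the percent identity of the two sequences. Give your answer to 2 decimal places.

72.22%

The sequences differ at positions 4 (C/G), 9 (C/G), 10 (G/A), 14 (C/A), 16 (T/G).
13 of the 18 sites match, so the percent identity is 13/18 × 100 = 72.22%.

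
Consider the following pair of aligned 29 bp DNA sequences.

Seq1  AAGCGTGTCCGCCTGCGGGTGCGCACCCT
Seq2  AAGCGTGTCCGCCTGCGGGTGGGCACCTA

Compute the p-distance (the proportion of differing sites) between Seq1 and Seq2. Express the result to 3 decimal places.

Mismatches occur at site 22 (C↔G), site 28 (C↔T), site 29 (T↔A).
There are 3 differences over 29 sites, so p = 3/29 = 0.103.

0.103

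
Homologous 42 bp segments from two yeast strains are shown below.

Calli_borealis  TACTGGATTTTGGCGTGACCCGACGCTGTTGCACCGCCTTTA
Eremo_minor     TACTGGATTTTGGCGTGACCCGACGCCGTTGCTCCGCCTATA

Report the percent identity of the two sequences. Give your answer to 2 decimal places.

Differing sites — 27:T/C; 33:A/T; 40:T/A.
39 of the 42 sites match, so the percent identity is 39/42 × 100 = 92.86%.

92.86%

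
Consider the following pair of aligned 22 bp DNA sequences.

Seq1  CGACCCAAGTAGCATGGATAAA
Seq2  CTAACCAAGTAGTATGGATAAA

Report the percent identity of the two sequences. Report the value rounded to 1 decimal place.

86.4%

The sequences differ at positions 2 (G/T), 4 (C/A), 13 (C/T).
19 of the 22 sites match, so the percent identity is 19/22 × 100 = 86.4%.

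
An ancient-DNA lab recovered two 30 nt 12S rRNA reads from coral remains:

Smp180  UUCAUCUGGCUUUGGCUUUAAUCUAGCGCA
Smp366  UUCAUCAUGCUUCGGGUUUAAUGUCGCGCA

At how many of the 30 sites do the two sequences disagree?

6

Mismatches occur at site 7 (U/A), site 8 (G/U), site 13 (U/C), site 16 (C/G), site 23 (C/G), site 25 (A/C).
That gives 6 mismatches out of 30 aligned sites, so the Hamming distance is 6.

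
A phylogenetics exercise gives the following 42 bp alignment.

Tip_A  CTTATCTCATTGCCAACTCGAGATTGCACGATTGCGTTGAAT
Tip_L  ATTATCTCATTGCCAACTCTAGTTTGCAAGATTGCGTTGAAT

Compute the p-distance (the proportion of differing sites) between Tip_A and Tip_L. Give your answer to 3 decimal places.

0.095

Mismatches occur at site 1 (C→A), site 20 (G→T), site 23 (A→T), site 29 (C→A).
There are 4 differences over 42 sites, so p = 4/42 = 0.095.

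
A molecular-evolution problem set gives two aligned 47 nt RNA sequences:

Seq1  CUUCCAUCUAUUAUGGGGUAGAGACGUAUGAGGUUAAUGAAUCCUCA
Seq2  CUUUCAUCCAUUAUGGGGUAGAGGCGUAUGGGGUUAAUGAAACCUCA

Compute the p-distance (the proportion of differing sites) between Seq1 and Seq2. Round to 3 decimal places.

Mismatches occur at site 4 (C/U), site 9 (U/C), site 24 (A/G), site 31 (A/G), site 42 (U/A).
There are 5 differences over 47 sites, so p = 5/47 = 0.106.

0.106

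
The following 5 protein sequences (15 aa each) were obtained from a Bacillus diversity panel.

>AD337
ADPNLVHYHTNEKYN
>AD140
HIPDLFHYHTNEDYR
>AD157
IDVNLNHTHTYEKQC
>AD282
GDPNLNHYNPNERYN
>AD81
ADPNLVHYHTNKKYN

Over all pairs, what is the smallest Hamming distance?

Pairwise Hamming distances:
  AD337 vs AD140: 6
  AD337 vs AD157: 7
  AD337 vs AD282: 5
  AD337 vs AD81: 1
  AD140 vs AD157: 10
  AD140 vs AD282: 8
  AD140 vs AD81: 7
  AD157 vs AD282: 9
  AD157 vs AD81: 8
  AD282 vs AD81: 6
The smallest is 1, between AD337 and AD81.

1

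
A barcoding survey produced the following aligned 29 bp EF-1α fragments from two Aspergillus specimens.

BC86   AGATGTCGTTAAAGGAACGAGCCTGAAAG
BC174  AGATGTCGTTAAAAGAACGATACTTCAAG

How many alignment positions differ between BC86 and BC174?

The sequences differ at positions 14 (G/A), 21 (G/T), 22 (C/A), 25 (G/T), 26 (A/C).
That gives 5 mismatches out of 29 aligned sites, so the Hamming distance is 5.

5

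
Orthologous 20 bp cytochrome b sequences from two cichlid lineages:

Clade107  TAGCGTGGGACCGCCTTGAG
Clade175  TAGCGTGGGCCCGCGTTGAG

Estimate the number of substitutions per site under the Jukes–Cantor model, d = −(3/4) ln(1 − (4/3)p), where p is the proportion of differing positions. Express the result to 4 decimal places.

Differing sites — 10:A/C; 15:C/G.
p = 2/20 = 0.100000.
d = −0.75 · ln(1 − (4/3)·0.100000) = −0.75 · ln(0.866667) = −0.75 · (-0.143100) = 0.1073.

0.1073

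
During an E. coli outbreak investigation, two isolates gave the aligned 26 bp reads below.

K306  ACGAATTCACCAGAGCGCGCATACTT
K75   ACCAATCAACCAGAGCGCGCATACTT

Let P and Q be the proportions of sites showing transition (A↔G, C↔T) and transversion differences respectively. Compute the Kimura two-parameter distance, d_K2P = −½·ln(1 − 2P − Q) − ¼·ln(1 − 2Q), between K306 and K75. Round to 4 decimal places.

0.1253

Differing sites — 3:G/C (Tv); 7:T/C (Ti); 8:C/A (Tv).
Of the 3 differences, 1 transition and 2 transversions over 26 sites: P = 1/26 = 0.038462, Q = 2/26 = 0.076923.
d = −0.5·ln(0.846153) − 0.25·ln(0.846154) = −0.5·(-0.167055) − 0.25·(-0.167054) = 0.1253.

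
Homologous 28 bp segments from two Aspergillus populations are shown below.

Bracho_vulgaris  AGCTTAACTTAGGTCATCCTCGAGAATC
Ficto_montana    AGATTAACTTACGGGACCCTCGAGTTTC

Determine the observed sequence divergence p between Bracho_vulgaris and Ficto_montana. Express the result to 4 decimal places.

0.2500

The sequences differ at positions 3 (C/A), 12 (G/C), 14 (T/G), 15 (C/G), 17 (T/C), 25 (A/T), 26 (A/T).
There are 7 differences over 28 sites, so p = 7/28 = 0.2500.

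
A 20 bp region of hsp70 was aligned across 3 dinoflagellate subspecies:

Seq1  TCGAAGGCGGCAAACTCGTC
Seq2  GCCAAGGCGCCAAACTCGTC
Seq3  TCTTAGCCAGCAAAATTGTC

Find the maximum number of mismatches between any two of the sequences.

8

Pairwise Hamming distances:
  Seq1 vs Seq2: 3
  Seq1 vs Seq3: 6
  Seq2 vs Seq3: 8
The largest is 8, between Seq2 and Seq3.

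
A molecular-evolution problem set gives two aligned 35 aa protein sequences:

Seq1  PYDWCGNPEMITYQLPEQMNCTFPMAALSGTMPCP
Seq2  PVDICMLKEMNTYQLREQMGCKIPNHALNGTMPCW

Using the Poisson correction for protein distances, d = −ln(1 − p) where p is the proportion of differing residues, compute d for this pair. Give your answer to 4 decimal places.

Differing sites — 2:Y/V; 4:W/I; 6:G/M; 7:N/L; 8:P/K; 11:I/N; 16:P/R; 20:N/G; 22:T/K; 23:F/I; 25:M/N; 26:A/H; 29:S/N; 35:P/W.
p = 14/35 = 0.400000.
d = −ln(1 − 0.400000) = −ln(0.600000) = 0.5108.

0.5108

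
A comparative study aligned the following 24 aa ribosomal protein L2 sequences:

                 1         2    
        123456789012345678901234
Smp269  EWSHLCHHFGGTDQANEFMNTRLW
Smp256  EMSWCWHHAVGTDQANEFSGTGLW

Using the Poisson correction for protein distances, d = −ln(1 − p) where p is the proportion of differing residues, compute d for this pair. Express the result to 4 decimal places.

0.4700

The sequences differ at positions 2 (W/M), 4 (H/W), 5 (L/C), 6 (C/W), 9 (F/A), 10 (G/V), 19 (M/S), 20 (N/G), 22 (R/G).
p = 9/24 = 0.375000.
d = −ln(1 − 0.375000) = −ln(0.625000) = 0.4700.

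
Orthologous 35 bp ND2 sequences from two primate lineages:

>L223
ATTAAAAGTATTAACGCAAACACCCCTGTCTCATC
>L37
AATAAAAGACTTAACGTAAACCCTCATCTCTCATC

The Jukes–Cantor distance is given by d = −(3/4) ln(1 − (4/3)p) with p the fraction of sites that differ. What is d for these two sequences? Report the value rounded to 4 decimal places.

Differing sites — 2:T/A; 9:T/A; 10:A/C; 17:C/T; 22:A/C; 24:C/T; 26:C/A; 28:G/C.
p = 8/35 = 0.228571.
d = −0.75 · ln(1 − (4/3)·0.228571) = −0.75 · ln(0.695239) = −0.75 · (-0.363500) = 0.2726.

0.2726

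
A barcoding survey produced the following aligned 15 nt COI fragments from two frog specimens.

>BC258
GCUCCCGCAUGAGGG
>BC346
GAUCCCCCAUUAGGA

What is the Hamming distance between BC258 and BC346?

4

The sequences differ at positions 2 (C/A), 7 (G/C), 11 (G/U), 15 (G/A).
That gives 4 mismatches out of 15 aligned sites, so the Hamming distance is 4.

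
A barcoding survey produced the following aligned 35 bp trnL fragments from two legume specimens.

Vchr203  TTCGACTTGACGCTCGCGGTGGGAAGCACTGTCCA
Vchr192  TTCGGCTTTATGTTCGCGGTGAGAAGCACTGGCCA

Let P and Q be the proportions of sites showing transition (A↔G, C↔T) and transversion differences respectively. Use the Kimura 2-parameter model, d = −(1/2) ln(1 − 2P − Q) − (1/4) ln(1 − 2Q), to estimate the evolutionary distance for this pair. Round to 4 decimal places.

Differing sites — 5:A/G (Ti); 9:G/T (Tv); 11:C/T (Ti); 13:C/T (Ti); 22:G/A (Ti); 32:T/G (Tv).
Of the 6 differences, 4 transitions and 2 transversions over 35 sites: P = 4/35 = 0.114286, Q = 2/35 = 0.057143.
d = −0.5·ln(0.714285) − 0.25·ln(0.885714) = −0.5·(-0.336473) − 0.25·(-0.121361) = 0.1986.

0.1986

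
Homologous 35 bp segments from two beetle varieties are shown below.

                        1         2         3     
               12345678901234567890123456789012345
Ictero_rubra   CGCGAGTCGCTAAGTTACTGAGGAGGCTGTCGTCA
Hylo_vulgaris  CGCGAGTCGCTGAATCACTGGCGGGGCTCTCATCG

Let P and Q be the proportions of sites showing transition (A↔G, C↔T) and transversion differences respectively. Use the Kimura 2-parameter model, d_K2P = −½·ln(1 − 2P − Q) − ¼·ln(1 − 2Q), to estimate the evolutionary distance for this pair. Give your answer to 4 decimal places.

Differing sites — 12:A/G (Ti); 14:G/A (Ti); 16:T/C (Ti); 21:A/G (Ti); 22:G/C (Tv); 24:A/G (Ti); 29:G/C (Tv); 32:G/A (Ti); 35:A/G (Ti).
Of the 9 differences, 7 transitions and 2 transversions over 35 sites: P = 7/35 = 0.200000, Q = 2/35 = 0.057143.
d = −0.5·ln(0.542857) − 0.25·ln(0.885714) = −0.5·(-0.610909) − 0.25·(-0.121361) = 0.3358.

0.3358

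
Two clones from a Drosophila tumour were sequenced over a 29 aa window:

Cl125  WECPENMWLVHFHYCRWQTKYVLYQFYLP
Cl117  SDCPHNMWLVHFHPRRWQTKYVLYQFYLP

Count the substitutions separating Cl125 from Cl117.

5

Differing sites — 1:W/S; 2:E/D; 5:E/H; 14:Y/P; 15:C/R.
That gives 5 mismatches out of 29 aligned sites, so the Hamming distance is 5.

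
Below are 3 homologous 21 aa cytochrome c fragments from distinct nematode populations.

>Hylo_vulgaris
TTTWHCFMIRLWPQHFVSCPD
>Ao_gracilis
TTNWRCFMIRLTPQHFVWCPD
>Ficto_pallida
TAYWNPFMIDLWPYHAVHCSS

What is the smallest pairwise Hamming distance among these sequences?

Pairwise Hamming distances:
  Hylo_vulgaris vs Ao_gracilis: 4
  Hylo_vulgaris vs Ficto_pallida: 10
  Ao_gracilis vs Ficto_pallida: 11
The smallest is 4, between Hylo_vulgaris and Ao_gracilis.

4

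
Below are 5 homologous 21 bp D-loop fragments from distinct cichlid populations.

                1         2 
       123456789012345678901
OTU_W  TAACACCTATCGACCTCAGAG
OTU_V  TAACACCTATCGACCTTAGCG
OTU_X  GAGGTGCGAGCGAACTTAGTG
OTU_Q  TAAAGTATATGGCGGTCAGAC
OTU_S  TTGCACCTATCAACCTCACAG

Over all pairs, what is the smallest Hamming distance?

Pairwise Hamming distances:
  OTU_W vs OTU_V: 2
  OTU_W vs OTU_X: 10
  OTU_W vs OTU_Q: 9
  OTU_W vs OTU_S: 4
  OTU_V vs OTU_X: 9
  OTU_V vs OTU_Q: 11
  OTU_V vs OTU_S: 6
  OTU_X vs OTU_Q: 15
  OTU_X vs OTU_S: 12
  OTU_Q vs OTU_S: 13
The smallest is 2, between OTU_W and OTU_V.

2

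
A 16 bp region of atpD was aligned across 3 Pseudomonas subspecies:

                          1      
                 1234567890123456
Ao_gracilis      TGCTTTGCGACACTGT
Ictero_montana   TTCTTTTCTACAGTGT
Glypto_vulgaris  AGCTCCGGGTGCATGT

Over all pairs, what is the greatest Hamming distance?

Pairwise Hamming distances:
  Ao_gracilis vs Ictero_montana: 4
  Ao_gracilis vs Glypto_vulgaris: 8
  Ictero_montana vs Glypto_vulgaris: 11
The largest is 11, between Ictero_montana and Glypto_vulgaris.

11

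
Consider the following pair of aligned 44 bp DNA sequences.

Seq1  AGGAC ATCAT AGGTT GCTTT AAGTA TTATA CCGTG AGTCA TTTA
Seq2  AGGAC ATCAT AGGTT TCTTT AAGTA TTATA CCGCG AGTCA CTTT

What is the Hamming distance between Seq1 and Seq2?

4

Differing sites — 16:G/T; 34:T/C; 41:T/C; 44:A/T.
That gives 4 mismatches out of 44 aligned sites, so the Hamming distance is 4.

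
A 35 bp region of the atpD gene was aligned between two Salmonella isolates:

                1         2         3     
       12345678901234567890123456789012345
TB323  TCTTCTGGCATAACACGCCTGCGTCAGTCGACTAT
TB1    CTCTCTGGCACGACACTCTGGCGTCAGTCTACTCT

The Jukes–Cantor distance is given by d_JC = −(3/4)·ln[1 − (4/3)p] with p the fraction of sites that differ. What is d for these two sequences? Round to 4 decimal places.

0.3597

Differing sites — 1:T/C; 2:C/T; 3:T/C; 11:T/C; 12:A/G; 17:G/T; 19:C/T; 20:T/G; 30:G/T; 34:A/C.
p = 10/35 = 0.285714.
d = −0.75 · ln(1 − (4/3)·0.285714) = −0.75 · ln(0.619048) = −0.75 · (-0.479572) = 0.3597.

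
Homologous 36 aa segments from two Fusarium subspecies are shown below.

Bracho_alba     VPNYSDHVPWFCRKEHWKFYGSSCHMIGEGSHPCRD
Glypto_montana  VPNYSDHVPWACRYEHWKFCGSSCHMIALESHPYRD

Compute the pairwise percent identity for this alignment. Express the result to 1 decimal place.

80.6%

Differing sites — 11:F/A; 14:K/Y; 20:Y/C; 28:G/A; 29:E/L; 30:G/E; 34:C/Y.
29 of the 36 sites match, so the percent identity is 29/36 × 100 = 80.6%.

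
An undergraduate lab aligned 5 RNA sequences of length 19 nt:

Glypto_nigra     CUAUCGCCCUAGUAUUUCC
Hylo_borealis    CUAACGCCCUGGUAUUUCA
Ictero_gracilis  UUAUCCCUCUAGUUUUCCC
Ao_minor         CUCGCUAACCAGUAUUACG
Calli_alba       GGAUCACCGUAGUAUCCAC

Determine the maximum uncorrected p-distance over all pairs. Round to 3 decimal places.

0.684

Pairwise Hamming distances:
  Glypto_nigra vs Hylo_borealis: 3
  Glypto_nigra vs Ictero_gracilis: 5
  Glypto_nigra vs Ao_minor: 8
  Glypto_nigra vs Calli_alba: 7
  Hylo_borealis vs Ictero_gracilis: 8
  Hylo_borealis vs Ao_minor: 9
  Hylo_borealis vs Calli_alba: 10
  Ictero_gracilis vs Ao_minor: 10
  Ictero_gracilis vs Calli_alba: 8
  Ao_minor vs Calli_alba: 13
The largest is 13 mismatches, between Ao_minor and Calli_alba; p = 13/19 = 0.684.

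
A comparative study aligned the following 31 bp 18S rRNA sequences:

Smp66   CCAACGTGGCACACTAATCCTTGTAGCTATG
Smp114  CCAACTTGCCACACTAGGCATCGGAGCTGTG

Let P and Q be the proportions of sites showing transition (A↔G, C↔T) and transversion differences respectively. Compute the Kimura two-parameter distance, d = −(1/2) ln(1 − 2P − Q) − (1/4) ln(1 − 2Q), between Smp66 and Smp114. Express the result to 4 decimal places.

The sequences differ at positions 6 (G/T, transversion), 9 (G/C, transversion), 17 (A/G, transition), 18 (T/G, transversion), 20 (C/A, transversion), 22 (T/C, transition), 24 (T/G, transversion), 29 (A/G, transition).
Of the 8 differences, 3 transitions and 5 transversions over 31 sites: P = 3/31 = 0.096774, Q = 5/31 = 0.161290.
d = −0.5·ln(0.645162) − 0.25·ln(0.677420) = −0.5·(-0.438254) − 0.25·(-0.389464) = 0.3165.

0.3165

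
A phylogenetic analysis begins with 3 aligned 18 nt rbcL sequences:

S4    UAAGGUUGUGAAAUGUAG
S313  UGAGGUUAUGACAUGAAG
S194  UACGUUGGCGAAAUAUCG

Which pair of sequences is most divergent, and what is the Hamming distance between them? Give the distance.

10

Pairwise Hamming distances:
  S4 vs S313: 4
  S4 vs S194: 6
  S313 vs S194: 10
The largest is 10, between S313 and S194.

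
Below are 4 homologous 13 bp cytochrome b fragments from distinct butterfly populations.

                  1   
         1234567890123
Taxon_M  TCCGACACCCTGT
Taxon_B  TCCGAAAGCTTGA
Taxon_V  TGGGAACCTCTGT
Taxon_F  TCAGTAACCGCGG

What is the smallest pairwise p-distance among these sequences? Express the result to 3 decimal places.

0.308

Pairwise Hamming distances:
  Taxon_M vs Taxon_B: 4
  Taxon_M vs Taxon_V: 5
  Taxon_M vs Taxon_F: 6
  Taxon_B vs Taxon_V: 7
  Taxon_B vs Taxon_F: 6
  Taxon_V vs Taxon_F: 8
The smallest is 4 mismatches, between Taxon_M and Taxon_B; p = 4/13 = 0.308.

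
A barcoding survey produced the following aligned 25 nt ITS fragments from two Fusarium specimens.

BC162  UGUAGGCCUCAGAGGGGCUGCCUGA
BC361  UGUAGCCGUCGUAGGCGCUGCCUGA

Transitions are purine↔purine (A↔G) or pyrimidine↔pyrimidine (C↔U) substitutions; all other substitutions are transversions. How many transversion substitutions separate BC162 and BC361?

Mismatches occur at site 6 (G↔C, transversion), site 8 (C↔G, transversion), site 11 (A↔G, transition), site 12 (G↔U, transversion), site 16 (G↔C, transversion).
Of the 5 differences, 1 transition and 4 transversions, so the answer is 4.

4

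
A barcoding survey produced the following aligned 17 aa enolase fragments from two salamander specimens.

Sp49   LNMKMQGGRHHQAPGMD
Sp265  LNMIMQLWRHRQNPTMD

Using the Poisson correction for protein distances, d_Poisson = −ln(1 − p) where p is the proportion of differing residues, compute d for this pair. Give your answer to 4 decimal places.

0.4353

Differing sites — 4:K/I; 7:G/L; 8:G/W; 11:H/R; 13:A/N; 15:G/T.
p = 6/17 = 0.352941.
d = −ln(1 − 0.352941) = −ln(0.647059) = 0.4353.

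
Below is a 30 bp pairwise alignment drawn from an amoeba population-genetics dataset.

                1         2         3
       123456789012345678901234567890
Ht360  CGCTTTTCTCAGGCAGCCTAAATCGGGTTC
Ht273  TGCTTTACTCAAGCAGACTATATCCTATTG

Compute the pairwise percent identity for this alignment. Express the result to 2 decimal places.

Mismatches occur at site 1 (C↔T), site 7 (T↔A), site 12 (G↔A), site 17 (C↔A), site 21 (A↔T), site 25 (G↔C), site 26 (G↔T), site 27 (G↔A), site 30 (C↔G).
21 of the 30 sites match, so the percent identity is 21/30 × 100 = 70.00%.

70.00%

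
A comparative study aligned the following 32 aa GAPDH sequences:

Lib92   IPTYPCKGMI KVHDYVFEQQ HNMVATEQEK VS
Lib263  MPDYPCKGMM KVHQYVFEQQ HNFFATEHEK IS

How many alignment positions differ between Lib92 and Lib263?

8

The sequences differ at positions 1 (I/M), 3 (T/D), 10 (I/M), 14 (D/Q), 23 (M/F), 24 (V/F), 28 (Q/H), 31 (V/I).
That gives 8 mismatches out of 32 aligned sites, so the Hamming distance is 8.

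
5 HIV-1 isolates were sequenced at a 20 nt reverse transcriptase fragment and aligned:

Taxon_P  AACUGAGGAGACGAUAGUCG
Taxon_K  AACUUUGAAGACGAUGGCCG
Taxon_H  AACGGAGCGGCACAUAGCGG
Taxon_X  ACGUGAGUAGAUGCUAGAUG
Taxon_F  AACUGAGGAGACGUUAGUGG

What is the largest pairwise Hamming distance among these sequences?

11

Pairwise Hamming distances:
  Taxon_P vs Taxon_K: 5
  Taxon_P vs Taxon_H: 8
  Taxon_P vs Taxon_X: 7
  Taxon_P vs Taxon_F: 2
  Taxon_K vs Taxon_H: 10
  Taxon_K vs Taxon_X: 10
  Taxon_K vs Taxon_F: 7
  Taxon_H vs Taxon_X: 11
  Taxon_H vs Taxon_F: 8
  Taxon_X vs Taxon_F: 7
The largest is 11, between Taxon_H and Taxon_X.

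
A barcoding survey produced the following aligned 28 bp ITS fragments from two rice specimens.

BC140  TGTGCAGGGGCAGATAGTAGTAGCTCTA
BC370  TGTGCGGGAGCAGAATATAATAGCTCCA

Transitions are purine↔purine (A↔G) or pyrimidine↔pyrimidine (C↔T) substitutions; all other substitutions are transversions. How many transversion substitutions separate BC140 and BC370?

2

Mismatches occur at site 6 (A→G, transition), site 9 (G→A, transition), site 15 (T→A, transversion), site 16 (A→T, transversion), site 17 (G→A, transition), site 20 (G→A, transition), site 27 (T→C, transition).
Of the 7 differences, 5 transitions and 2 transversions, so the answer is 2.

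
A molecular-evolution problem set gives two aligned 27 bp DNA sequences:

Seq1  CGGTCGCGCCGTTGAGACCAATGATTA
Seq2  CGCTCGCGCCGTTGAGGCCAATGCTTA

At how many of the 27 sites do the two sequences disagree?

Differing sites — 3:G/C; 17:A/G; 24:A/C.
That gives 3 mismatches out of 27 aligned sites, so the Hamming distance is 3.

3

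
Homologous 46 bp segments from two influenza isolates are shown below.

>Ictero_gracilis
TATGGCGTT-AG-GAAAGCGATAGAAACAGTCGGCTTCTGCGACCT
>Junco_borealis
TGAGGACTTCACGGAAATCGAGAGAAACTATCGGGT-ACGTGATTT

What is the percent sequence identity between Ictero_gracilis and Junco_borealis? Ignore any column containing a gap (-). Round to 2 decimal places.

Excluding the 3 gap columns leaves 43 comparable sites.
The sequences differ at positions 2 (A/G), 3 (T/A), 6 (C/A), 7 (G/C), 12 (G/C), 18 (G/T), 22 (T/G), 29 (A/T), 30 (G/A), 35 (C/G), 38 (C/A), 39 (T/C), 41 (C/T), 44 (C/T), 45 (C/T).
28 of the 43 comparable sites match, so the percent identity is 28/43 × 100 = 65.12%.

65.12%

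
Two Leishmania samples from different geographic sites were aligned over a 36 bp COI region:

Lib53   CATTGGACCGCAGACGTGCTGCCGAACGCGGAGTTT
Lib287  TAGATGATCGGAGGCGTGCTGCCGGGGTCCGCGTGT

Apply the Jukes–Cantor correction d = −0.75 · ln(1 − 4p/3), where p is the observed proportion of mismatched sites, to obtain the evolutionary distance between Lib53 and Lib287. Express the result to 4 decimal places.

0.5482

Differing sites — 1:C/T; 3:T/G; 4:T/A; 5:G/T; 8:C/T; 11:C/G; 14:A/G; 25:A/G; 26:A/G; 27:C/G; 28:G/T; 30:G/C; 32:A/C; 35:T/G.
p = 14/36 = 0.388889.
d = −0.75 · ln(1 − (4/3)·0.388889) = −0.75 · ln(0.481481) = −0.75 · (-0.730889) = 0.5482.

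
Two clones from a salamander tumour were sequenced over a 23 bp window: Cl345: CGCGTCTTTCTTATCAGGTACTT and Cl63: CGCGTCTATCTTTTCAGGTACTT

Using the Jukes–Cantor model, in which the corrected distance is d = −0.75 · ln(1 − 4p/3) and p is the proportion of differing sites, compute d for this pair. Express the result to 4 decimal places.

Mismatches occur at site 8 (T→A), site 13 (A→T).
p = 2/23 = 0.086957.
d = −0.75 · ln(1 − (4/3)·0.086957) = −0.75 · ln(0.884057) = −0.75 · (-0.123234) = 0.0924.

0.0924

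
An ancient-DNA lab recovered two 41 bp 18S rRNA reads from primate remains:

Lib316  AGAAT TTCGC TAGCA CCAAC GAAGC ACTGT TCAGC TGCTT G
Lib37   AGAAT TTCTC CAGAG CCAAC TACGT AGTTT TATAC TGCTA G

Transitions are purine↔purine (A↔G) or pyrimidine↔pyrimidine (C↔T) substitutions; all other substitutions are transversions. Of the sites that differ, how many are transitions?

4

Differing sites — 9:G/T (Tv); 11:T/C (Ti); 14:C/A (Tv); 15:A/G (Ti); 21:G/T (Tv); 23:A/C (Tv); 25:C/T (Ti); 27:C/G (Tv); 29:G/T (Tv); 32:C/A (Tv); 33:A/T (Tv); 34:G/A (Ti); 40:T/A (Tv).
Of the 13 differences, 4 transitions and 9 transversions, so the answer is 4.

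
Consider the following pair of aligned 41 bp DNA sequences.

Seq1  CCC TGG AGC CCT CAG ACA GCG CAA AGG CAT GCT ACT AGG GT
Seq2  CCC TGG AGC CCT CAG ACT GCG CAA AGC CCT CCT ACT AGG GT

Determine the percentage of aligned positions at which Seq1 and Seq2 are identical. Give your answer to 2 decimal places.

90.24%

Mismatches occur at site 18 (A→T), site 27 (G→C), site 29 (A→C), site 31 (G→C).
37 of the 41 sites match, so the percent identity is 37/41 × 100 = 90.24%.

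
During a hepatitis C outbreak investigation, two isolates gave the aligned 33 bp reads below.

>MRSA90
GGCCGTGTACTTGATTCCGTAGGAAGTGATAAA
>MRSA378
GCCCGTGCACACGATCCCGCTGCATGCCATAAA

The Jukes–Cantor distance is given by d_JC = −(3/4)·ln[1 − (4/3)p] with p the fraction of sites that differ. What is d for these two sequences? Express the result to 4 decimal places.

Mismatches occur at site 2 (G/C), site 8 (T/C), site 11 (T/A), site 12 (T/C), site 16 (T/C), site 20 (T/C), site 21 (A/T), site 23 (G/C), site 25 (A/T), site 27 (T/C), site 28 (G/C).
p = 11/33 = 0.333333.
d = −0.75 · ln(1 − (4/3)·0.333333) = −0.75 · ln(0.555556) = −0.75 · (-0.587786) = 0.4408.

0.4408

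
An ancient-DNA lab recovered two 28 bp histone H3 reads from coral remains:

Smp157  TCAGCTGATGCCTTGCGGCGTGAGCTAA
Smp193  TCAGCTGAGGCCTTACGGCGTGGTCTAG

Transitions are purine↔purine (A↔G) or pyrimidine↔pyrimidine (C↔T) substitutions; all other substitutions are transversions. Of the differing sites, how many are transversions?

2

Differing sites — 9:T/G (Tv); 15:G/A (Ti); 23:A/G (Ti); 24:G/T (Tv); 28:A/G (Ti).
Of the 5 differences, 3 transitions and 2 transversions, so the answer is 2.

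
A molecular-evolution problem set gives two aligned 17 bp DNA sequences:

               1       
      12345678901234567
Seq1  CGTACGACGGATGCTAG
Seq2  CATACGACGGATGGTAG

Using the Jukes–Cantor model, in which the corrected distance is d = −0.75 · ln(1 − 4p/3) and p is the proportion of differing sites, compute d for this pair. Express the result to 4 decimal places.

0.1280

Mismatches occur at site 2 (G/A), site 14 (C/G).
p = 2/17 = 0.117647.
d = −0.75 · ln(1 − (4/3)·0.117647) = −0.75 · ln(0.843137) = −0.75 · (-0.170626) = 0.1280.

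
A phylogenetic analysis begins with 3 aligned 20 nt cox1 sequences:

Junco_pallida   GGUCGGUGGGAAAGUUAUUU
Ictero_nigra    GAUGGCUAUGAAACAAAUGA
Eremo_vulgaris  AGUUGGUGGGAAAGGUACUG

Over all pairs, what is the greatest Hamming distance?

Pairwise Hamming distances:
  Junco_pallida vs Ictero_nigra: 10
  Junco_pallida vs Eremo_vulgaris: 5
  Ictero_nigra vs Eremo_vulgaris: 12
The largest is 12, between Ictero_nigra and Eremo_vulgaris.

12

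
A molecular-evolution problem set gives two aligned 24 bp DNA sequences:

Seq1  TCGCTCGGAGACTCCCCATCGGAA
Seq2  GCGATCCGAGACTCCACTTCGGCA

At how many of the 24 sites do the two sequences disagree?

Mismatches occur at site 1 (T↔G), site 4 (C↔A), site 7 (G↔C), site 16 (C↔A), site 18 (A↔T), site 23 (A↔C).
That gives 6 mismatches out of 24 aligned sites, so the Hamming distance is 6.

6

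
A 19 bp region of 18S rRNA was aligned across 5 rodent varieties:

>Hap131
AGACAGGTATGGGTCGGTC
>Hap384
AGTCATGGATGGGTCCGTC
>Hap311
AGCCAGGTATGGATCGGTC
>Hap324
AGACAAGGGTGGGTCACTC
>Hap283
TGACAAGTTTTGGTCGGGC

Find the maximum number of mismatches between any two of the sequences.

8

Pairwise Hamming distances:
  Hap131 vs Hap384: 4
  Hap131 vs Hap311: 2
  Hap131 vs Hap324: 5
  Hap131 vs Hap283: 5
  Hap384 vs Hap311: 5
  Hap384 vs Hap324: 5
  Hap384 vs Hap283: 8
  Hap311 vs Hap324: 7
  Hap311 vs Hap283: 7
  Hap324 vs Hap283: 7
The largest is 8, between Hap384 and Hap283.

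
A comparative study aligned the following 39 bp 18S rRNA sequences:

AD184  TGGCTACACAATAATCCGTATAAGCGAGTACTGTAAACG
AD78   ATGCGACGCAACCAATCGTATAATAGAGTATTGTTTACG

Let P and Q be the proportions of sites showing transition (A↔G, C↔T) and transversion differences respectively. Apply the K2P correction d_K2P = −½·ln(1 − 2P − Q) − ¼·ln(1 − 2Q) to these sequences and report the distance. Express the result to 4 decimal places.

The sequences differ at positions 1 (T/A, transversion), 2 (G/T, transversion), 5 (T/G, transversion), 8 (A/G, transition), 12 (T/C, transition), 13 (A/C, transversion), 15 (T/A, transversion), 16 (C/T, transition), 24 (G/T, transversion), 25 (C/A, transversion), 31 (C/T, transition), 35 (A/T, transversion), 36 (A/T, transversion).
Of the 13 differences, 4 transitions and 9 transversions over 39 sites: P = 4/39 = 0.102564, Q = 9/39 = 0.230769.
d = −0.5·ln(0.564103) − 0.25·ln(0.538462) = −0.5·(-0.572518) − 0.25·(-0.619038) = 0.4410.

0.4410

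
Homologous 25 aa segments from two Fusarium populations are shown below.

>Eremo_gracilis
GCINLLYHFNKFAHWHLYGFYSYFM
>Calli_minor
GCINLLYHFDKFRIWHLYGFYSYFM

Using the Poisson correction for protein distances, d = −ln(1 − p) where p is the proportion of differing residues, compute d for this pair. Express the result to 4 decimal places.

Differing sites — 10:N/D; 13:A/R; 14:H/I.
p = 3/25 = 0.120000.
d = −ln(1 − 0.120000) = −ln(0.880000) = 0.1278.

0.1278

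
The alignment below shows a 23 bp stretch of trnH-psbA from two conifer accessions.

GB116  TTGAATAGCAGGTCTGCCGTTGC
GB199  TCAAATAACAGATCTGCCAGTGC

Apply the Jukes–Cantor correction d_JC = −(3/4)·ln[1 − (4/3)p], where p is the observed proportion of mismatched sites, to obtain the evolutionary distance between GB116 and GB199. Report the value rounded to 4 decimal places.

The sequences differ at positions 2 (T/C), 3 (G/A), 8 (G/A), 12 (G/A), 19 (G/A), 20 (T/G).
p = 6/23 = 0.260870.
d = −0.75 · ln(1 − (4/3)·0.260870) = −0.75 · ln(0.652173) = −0.75 · (-0.427445) = 0.3206.

0.3206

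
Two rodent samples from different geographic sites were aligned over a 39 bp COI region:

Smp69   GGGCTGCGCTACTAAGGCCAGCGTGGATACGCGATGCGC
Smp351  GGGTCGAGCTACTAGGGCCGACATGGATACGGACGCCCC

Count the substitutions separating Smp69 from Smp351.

13

Mismatches occur at site 4 (C↔T), site 5 (T↔C), site 7 (C↔A), site 15 (A↔G), site 20 (A↔G), site 21 (G↔A), site 23 (G↔A), site 32 (C↔G), site 33 (G↔A), site 34 (A↔C), site 35 (T↔G), site 36 (G↔C), site 38 (G↔C).
That gives 13 mismatches out of 39 aligned sites, so the Hamming distance is 13.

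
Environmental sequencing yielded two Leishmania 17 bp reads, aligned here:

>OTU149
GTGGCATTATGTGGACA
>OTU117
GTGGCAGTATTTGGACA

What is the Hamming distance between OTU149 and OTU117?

The sequences differ at positions 7 (T/G), 11 (G/T).
That gives 2 mismatches out of 17 aligned sites, so the Hamming distance is 2.

2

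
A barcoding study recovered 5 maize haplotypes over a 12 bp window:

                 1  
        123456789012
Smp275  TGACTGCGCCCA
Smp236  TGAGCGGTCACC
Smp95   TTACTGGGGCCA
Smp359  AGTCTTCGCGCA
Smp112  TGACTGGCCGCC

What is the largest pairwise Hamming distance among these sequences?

9

Pairwise Hamming distances:
  Smp275 vs Smp236: 6
  Smp275 vs Smp95: 3
  Smp275 vs Smp359: 4
  Smp275 vs Smp112: 4
  Smp236 vs Smp95: 7
  Smp236 vs Smp359: 9
  Smp236 vs Smp112: 4
  Smp95 vs Smp359: 7
  Smp95 vs Smp112: 5
  Smp359 vs Smp112: 6
The largest is 9, between Smp236 and Smp359.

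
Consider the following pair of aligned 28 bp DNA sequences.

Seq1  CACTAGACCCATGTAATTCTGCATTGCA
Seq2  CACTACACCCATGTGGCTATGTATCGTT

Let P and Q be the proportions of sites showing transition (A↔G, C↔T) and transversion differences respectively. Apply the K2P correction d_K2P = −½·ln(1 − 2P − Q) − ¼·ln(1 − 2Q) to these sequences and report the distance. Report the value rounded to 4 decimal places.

0.4439

Differing sites — 6:G/C (Tv); 15:A/G (Ti); 16:A/G (Ti); 17:T/C (Ti); 19:C/A (Tv); 22:C/T (Ti); 25:T/C (Ti); 27:C/T (Ti); 28:A/T (Tv).
Of the 9 differences, 6 transitions and 3 transversions over 28 sites: P = 6/28 = 0.214286, Q = 3/28 = 0.107143.
d = −0.5·ln(0.464285) − 0.25·ln(0.785714) = −0.5·(-0.767257) − 0.25·(-0.241162) = 0.4439.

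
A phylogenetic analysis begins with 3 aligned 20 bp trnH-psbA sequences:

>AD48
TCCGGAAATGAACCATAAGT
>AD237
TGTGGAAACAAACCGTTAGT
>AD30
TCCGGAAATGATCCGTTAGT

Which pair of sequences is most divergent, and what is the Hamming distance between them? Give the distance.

6

Pairwise Hamming distances:
  AD48 vs AD237: 6
  AD48 vs AD30: 3
  AD237 vs AD30: 5
The largest is 6, between AD48 and AD237.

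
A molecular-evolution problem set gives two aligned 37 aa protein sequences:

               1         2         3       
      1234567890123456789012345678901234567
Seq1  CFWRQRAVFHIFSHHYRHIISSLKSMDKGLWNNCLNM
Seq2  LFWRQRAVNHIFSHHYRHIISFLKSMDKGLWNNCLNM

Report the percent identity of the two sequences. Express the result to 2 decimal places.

The sequences differ at positions 1 (C/L), 9 (F/N), 22 (S/F).
34 of the 37 sites match, so the percent identity is 34/37 × 100 = 91.89%.

91.89%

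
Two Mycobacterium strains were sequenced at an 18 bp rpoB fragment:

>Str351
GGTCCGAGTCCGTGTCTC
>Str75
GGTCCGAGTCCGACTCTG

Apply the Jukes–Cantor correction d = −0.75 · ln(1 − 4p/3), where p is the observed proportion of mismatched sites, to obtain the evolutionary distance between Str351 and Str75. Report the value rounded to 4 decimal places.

Differing sites — 13:T/A; 14:G/C; 18:C/G.
p = 3/18 = 0.166667.
d = −0.75 · ln(1 − (4/3)·0.166667) = −0.75 · ln(0.777777) = −0.75 · (-0.251315) = 0.1885.

0.1885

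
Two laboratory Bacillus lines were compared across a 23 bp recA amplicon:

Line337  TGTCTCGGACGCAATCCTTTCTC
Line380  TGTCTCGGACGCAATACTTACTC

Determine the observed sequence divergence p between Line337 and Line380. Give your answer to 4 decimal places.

0.0870

Mismatches occur at site 16 (C↔A), site 20 (T↔A).
There are 2 differences over 23 sites, so p = 2/23 = 0.0870.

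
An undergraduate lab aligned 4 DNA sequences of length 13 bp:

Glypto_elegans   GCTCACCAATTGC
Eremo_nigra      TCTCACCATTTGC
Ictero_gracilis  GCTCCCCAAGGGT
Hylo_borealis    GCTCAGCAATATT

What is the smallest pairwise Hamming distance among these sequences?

2

Pairwise Hamming distances:
  Glypto_elegans vs Eremo_nigra: 2
  Glypto_elegans vs Ictero_gracilis: 4
  Glypto_elegans vs Hylo_borealis: 4
  Eremo_nigra vs Ictero_gracilis: 6
  Eremo_nigra vs Hylo_borealis: 6
  Ictero_gracilis vs Hylo_borealis: 5
The smallest is 2, between Glypto_elegans and Eremo_nigra.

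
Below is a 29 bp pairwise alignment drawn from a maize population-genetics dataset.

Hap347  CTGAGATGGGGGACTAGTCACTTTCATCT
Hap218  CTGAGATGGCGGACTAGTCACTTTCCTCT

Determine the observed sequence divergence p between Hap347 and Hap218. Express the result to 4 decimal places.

0.0690

Differing sites — 10:G/C; 26:A/C.
There are 2 differences over 29 sites, so p = 2/29 = 0.0690.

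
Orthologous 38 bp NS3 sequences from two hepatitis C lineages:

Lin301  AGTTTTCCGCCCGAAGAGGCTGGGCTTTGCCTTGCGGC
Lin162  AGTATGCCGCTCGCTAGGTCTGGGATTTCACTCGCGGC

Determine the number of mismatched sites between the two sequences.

Differing sites — 4:T/A; 6:T/G; 11:C/T; 14:A/C; 15:A/T; 16:G/A; 17:A/G; 19:G/T; 25:C/A; 29:G/C; 30:C/A; 33:T/C.
That gives 12 mismatches out of 38 aligned sites, so the Hamming distance is 12.

12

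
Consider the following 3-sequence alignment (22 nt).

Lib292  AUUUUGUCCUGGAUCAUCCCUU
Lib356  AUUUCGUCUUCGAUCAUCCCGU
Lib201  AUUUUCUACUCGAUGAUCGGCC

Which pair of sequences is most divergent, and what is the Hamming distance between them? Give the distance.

9

Pairwise Hamming distances:
  Lib292 vs Lib356: 4
  Lib292 vs Lib201: 8
  Lib356 vs Lib201: 9
The largest is 9, between Lib356 and Lib201.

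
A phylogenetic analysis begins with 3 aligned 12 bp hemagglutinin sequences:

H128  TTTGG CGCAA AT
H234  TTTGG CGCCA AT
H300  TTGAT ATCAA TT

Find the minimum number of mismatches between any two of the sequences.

Pairwise Hamming distances:
  H128 vs H234: 1
  H128 vs H300: 6
  H234 vs H300: 7
The smallest is 1, between H128 and H234.

1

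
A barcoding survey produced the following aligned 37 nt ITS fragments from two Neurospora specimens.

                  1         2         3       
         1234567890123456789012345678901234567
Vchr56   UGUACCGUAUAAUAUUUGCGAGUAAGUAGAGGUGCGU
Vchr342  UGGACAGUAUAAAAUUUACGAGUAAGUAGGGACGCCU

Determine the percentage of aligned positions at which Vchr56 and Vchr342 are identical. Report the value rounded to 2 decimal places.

78.38%

Mismatches occur at site 3 (U/G), site 6 (C/A), site 13 (U/A), site 18 (G/A), site 30 (A/G), site 32 (G/A), site 33 (U/C), site 36 (G/C).
29 of the 37 sites match, so the percent identity is 29/37 × 100 = 78.38%.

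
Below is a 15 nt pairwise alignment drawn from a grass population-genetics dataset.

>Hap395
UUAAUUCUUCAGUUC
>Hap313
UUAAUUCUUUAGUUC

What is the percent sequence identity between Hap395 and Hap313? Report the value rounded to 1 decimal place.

Differing sites — 10:C/U.
14 of the 15 sites match, so the percent identity is 14/15 × 100 = 93.3%.

93.3%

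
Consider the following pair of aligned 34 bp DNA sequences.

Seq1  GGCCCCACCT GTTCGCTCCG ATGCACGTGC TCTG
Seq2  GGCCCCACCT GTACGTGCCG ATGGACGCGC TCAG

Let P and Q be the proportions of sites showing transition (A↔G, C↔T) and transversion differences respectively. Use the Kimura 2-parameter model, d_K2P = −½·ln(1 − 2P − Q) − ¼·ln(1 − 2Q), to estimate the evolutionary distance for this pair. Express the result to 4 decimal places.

0.2012

The sequences differ at positions 13 (T/A, transversion), 16 (C/T, transition), 17 (T/G, transversion), 24 (C/G, transversion), 28 (T/C, transition), 33 (T/A, transversion).
Of the 6 differences, 2 transitions and 4 transversions over 34 sites: P = 2/34 = 0.058824, Q = 4/34 = 0.117647.
d = −0.5·ln(0.764705) − 0.25·ln(0.764706) = −0.5·(-0.268265) − 0.25·(-0.268264) = 0.2012.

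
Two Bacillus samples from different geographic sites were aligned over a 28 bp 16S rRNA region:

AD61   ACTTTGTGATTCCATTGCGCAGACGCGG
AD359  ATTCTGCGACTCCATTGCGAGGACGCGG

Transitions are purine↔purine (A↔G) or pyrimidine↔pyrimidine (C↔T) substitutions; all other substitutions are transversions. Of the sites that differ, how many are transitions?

5

Differing sites — 2:C/T (Ti); 4:T/C (Ti); 7:T/C (Ti); 10:T/C (Ti); 20:C/A (Tv); 21:A/G (Ti).
Of the 6 differences, 5 transitions and 1 transversion, so the answer is 5.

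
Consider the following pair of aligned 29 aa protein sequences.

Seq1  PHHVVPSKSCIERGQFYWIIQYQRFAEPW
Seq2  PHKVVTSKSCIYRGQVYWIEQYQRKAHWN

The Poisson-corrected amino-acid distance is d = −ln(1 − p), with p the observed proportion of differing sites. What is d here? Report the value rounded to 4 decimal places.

Differing sites — 3:H/K; 6:P/T; 12:E/Y; 16:F/V; 20:I/E; 25:F/K; 27:E/H; 28:P/W; 29:W/N.
p = 9/29 = 0.310345.
d = −ln(1 − 0.310345) = −ln(0.689655) = 0.3716.

0.3716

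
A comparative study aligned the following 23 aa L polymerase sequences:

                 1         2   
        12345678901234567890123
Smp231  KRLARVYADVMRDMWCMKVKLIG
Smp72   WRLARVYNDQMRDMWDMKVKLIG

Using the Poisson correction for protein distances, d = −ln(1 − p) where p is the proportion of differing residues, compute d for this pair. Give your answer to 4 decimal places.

Mismatches occur at site 1 (K↔W), site 8 (A↔N), site 10 (V↔Q), site 16 (C↔D).
p = 4/23 = 0.173913.
d = −ln(1 − 0.173913) = −ln(0.826087) = 0.1911.

0.1911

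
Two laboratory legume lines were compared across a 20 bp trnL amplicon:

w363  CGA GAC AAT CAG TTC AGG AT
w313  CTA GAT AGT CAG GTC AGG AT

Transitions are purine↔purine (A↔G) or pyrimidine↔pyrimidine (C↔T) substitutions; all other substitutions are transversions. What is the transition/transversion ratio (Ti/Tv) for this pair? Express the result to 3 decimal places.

Mismatches occur at site 2 (G→T, transversion), site 6 (C→T, transition), site 8 (A→G, transition), site 13 (T→G, transversion).
Of the 4 differences, 2 transitions and 2 transversions, so Ti/Tv = 2/2 = 1.000.

1.000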